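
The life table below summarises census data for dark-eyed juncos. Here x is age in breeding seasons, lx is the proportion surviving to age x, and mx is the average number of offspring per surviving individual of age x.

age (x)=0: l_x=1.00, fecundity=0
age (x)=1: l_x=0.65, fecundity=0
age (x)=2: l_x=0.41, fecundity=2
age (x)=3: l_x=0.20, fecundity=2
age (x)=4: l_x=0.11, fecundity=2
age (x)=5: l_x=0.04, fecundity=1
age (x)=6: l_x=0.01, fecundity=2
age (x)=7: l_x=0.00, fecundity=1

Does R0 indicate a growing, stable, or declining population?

growing

R0 = Σ lx·mx = 0 + 0 + 0.82 + 0.4 + 0.22 + 0.04 + 0.02 + 0 = 1.5
R0 > 1, so the population is growing.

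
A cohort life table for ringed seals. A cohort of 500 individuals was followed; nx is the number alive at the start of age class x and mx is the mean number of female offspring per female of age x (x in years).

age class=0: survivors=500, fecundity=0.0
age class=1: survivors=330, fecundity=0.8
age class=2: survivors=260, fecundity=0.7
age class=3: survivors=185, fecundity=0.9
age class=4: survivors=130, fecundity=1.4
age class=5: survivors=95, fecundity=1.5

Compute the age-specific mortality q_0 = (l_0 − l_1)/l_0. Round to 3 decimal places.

0.340

lx = nx/n0 = nx/500: 1, 0.66, 0.52, 0.37, 0.26, 0.19
q_0 = (l_0 − l_1) / l_0 = (1 − 0.66) / 1
     = 0.34 / 1 = 0.34 → 0.340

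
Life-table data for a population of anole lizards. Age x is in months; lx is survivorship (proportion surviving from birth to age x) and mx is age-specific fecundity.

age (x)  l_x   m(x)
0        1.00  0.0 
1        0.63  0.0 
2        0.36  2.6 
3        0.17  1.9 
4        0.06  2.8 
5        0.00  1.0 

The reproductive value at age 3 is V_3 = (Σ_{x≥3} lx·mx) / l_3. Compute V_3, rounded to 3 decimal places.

lx·mx for x ≥ 3: 0.323, 0.168, 0 → sum = 0.491
V_3 = 0.491 / l_3 = 0.491 / 0.17 = 2.888235… → 2.888

2.888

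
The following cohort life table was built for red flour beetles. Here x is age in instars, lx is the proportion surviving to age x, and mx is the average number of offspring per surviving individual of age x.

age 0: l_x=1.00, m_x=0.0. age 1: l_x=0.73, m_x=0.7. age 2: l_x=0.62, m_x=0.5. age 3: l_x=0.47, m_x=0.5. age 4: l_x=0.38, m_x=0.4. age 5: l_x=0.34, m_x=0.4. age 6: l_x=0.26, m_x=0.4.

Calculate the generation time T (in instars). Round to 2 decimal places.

2.59

lx·mx: 0, 0.511, 0.31, 0.235, 0.152, 0.136, 0.104 → R0 = 1.448
x·lx·mx: 0, 0.511, 0.62, 0.705, 0.608, 0.68, 0.624 → Σ = 3.748
T = 3.748 / 1.448 = 2.588398… → 2.59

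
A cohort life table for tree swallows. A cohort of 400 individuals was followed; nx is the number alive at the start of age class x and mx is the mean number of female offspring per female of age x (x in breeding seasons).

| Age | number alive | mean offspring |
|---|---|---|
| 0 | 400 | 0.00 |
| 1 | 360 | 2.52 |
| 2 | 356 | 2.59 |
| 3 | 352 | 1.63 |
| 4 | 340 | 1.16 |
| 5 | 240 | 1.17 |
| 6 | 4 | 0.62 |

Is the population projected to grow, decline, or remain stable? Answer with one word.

lx = nx/n0 = nx/400: 1, 0.9, 0.89, 0.88, 0.85, 0.6, 0.01
R0 = Σ lx·mx = 0 + 2.268 + 2.3051 + 1.4344 + 0.986 + 0.702 + 0.0062 = 7.7017
R0 > 1, so the population is growing.

growing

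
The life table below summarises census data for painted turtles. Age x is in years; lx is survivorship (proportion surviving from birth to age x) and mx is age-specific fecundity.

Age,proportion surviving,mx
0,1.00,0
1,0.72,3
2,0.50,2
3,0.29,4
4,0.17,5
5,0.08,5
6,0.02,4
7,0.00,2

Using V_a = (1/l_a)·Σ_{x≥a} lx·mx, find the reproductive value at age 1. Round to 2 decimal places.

7.85

lx·mx for x ≥ 1: 2.16, 1, 1.16, 0.85, 0.4, 0.08, 0 → sum = 5.65
V_1 = 5.65 / l_1 = 5.65 / 0.72 = 7.847222… → 7.85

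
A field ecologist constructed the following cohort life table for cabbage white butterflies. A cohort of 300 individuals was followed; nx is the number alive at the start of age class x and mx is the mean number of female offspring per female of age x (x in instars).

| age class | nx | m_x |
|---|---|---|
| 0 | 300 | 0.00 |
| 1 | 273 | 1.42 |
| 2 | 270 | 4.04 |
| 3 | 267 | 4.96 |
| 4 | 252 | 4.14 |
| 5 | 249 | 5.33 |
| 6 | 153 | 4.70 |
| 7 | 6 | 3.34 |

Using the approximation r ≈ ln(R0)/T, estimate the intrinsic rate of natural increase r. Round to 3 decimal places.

0.808

lx = nx/n0 = nx/300: 1, 0.91, 0.9, 0.89, 0.84, 0.83, 0.51, 0.02
R0 = Σ lx·mx = 0 + 1.2922 + 3.636 + 4.4144 + 3.4776 + 4.4239 + 2.397 + 0.0668 = 19.7079
Σ x·lx·mx = 72.6869; T = 72.6869/19.7079 = 3.68821…
r ≈ ln(R0)/T = ln(19.7079)/3.68821… = 0.80826… → 0.808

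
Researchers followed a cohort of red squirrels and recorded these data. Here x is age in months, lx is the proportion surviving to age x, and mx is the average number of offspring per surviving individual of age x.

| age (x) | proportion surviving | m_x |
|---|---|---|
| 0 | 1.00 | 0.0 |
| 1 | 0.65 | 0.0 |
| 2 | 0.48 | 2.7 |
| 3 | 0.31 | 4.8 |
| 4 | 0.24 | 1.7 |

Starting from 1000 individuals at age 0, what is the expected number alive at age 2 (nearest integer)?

480

Expected survivors = N0 · l_2 = 1000 × 0.48 = 480 → 480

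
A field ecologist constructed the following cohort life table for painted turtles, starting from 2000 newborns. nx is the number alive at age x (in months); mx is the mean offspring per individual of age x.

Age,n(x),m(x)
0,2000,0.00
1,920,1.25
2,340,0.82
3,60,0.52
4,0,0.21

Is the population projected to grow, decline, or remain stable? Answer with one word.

declining

lx = nx/n0 = nx/2000: 1, 0.46, 0.17, 0.03, 0
R0 = Σ lx·mx = 0 + 0.575 + 0.1394 + 0.0156 + 0 = 0.73
R0 < 1, so the population is declining.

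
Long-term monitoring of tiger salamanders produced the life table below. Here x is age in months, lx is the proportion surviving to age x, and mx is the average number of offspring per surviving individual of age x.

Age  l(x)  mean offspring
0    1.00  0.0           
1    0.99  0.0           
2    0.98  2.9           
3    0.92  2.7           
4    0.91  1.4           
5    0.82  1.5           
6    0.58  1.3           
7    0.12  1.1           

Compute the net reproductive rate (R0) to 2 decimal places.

8.72

lx·mx by age: 0, 0, 2.842, 2.484, 1.274, 1.23, 0.754, 0.132
R0 = Σ lx·mx = 8.716 → 8.72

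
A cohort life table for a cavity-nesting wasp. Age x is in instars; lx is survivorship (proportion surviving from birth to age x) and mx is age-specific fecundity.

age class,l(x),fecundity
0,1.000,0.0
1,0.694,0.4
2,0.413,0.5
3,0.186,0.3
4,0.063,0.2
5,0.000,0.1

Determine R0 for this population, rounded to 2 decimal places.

0.55

lx·mx by age: 0, 0.2776, 0.2065, 0.0558, 0.0126, 0
R0 = Σ lx·mx = 0.5525 → 0.55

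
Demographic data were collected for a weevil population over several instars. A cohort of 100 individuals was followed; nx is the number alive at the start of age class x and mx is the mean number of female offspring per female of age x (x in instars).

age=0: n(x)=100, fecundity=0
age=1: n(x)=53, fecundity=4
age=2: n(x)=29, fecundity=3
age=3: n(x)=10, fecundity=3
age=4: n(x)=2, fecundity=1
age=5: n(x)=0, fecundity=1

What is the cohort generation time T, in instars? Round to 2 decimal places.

1.46

lx = nx/n0 = nx/100: 1, 0.53, 0.29, 0.1, 0.02, 0
lx·mx: 0, 2.12, 0.87, 0.3, 0.02, 0 → R0 = 3.31
x·lx·mx: 0, 2.12, 1.74, 0.9, 0.08, 0 → Σ = 4.84
T = 4.84 / 3.31 = 1.462236… → 1.46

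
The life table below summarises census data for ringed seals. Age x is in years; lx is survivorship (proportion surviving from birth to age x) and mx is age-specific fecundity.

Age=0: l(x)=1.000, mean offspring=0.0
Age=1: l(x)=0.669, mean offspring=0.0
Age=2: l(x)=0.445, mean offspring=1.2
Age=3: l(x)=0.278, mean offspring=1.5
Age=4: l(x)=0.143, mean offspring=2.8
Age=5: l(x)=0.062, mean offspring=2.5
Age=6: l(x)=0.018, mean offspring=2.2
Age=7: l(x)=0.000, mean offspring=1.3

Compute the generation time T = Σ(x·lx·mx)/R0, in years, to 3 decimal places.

3.191

lx·mx: 0, 0, 0.534, 0.417, 0.4004, 0.155, 0.0396, 0 → R0 = 1.546
x·lx·mx: 0, 0, 1.068, 1.251, 1.6016, 0.775, 0.2376, 0 → Σ = 4.9332
T = 4.9332 / 1.546 = 3.190944… → 3.191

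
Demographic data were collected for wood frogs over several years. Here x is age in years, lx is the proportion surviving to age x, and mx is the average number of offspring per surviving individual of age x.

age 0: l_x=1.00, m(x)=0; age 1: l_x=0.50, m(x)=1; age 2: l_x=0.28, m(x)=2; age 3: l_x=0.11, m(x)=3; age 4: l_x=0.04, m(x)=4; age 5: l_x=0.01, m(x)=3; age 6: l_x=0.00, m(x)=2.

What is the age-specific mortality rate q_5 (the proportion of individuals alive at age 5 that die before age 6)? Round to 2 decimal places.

q_5 = (l_5 − l_6) / l_5 = (0.01 − 0) / 0.01
     = 0.01 / 0.01 = 1 → 1.00

1.00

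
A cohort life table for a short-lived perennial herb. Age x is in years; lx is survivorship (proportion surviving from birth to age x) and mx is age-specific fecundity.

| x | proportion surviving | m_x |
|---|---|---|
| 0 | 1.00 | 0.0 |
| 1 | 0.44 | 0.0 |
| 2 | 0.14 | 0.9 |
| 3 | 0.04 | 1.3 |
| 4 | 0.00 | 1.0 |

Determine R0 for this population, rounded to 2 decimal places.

lx·mx by age: 0, 0, 0.126, 0.052, 0
R0 = Σ lx·mx = 0.178 → 0.18

0.18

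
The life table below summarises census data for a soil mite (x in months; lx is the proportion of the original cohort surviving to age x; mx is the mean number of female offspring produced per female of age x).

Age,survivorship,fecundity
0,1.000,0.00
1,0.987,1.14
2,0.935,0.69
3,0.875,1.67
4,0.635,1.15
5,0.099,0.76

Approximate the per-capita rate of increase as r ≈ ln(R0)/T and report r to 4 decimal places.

R0 = Σ lx·mx = 0 + 1.12518 + 0.64515 + 1.46125 + 0.73025 + 0.07524 = 4.03707
Σ x·lx·mx = 10.09643; T = 10.09643/4.03707 = 2.50093…
r ≈ ln(R0)/T = ln(4.03707)/2.50093… = 0.558… → 0.5580

0.5580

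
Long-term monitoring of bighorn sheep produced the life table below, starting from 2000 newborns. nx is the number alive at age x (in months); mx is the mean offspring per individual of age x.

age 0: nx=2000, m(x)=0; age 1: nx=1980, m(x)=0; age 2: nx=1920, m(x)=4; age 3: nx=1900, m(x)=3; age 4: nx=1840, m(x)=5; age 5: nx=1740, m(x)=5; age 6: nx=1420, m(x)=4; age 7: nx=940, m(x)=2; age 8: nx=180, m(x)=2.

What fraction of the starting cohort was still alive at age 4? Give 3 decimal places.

l_4 = n_4/n_0 = 1840/2000 = 0.92 → 0.920

0.920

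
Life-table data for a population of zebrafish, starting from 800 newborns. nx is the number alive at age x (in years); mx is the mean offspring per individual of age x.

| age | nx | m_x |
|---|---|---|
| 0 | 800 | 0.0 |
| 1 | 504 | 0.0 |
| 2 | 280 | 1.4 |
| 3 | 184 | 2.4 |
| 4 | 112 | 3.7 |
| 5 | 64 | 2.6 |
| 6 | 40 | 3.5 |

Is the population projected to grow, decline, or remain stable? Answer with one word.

lx = nx/n0 = nx/800: 1, 0.63, 0.35, 0.23, 0.14, 0.08, 0.05
R0 = Σ lx·mx = 0 + 0 + 0.49 + 0.552 + 0.518 + 0.208 + 0.175 = 1.943
R0 > 1, so the population is growing.

growing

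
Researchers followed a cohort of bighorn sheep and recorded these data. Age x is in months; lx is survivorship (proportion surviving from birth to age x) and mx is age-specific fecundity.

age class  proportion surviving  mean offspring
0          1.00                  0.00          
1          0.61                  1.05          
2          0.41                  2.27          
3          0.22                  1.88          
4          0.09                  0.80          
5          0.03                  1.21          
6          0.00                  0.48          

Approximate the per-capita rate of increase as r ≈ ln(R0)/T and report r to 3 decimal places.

R0 = Σ lx·mx = 0 + 0.6405 + 0.9307 + 0.4136 + 0.072 + 0.0363 + 0 = 2.0931
Σ x·lx·mx = 4.2122; T = 4.2122/2.0931 = 2.01242…
r ≈ ln(R0)/T = ln(2.0931)/2.01242… = 0.36704… → 0.367

0.367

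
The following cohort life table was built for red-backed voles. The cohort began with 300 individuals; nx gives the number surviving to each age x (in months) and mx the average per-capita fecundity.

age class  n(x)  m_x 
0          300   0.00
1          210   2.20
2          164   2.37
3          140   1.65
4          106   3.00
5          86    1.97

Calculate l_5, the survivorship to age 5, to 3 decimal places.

l_5 = n_5/n_0 = 86/300 = 0.286667… → 0.287

0.287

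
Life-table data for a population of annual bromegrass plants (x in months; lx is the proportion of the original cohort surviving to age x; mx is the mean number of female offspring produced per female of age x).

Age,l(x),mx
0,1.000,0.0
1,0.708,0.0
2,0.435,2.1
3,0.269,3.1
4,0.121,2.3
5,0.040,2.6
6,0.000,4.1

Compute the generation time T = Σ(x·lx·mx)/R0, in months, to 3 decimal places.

lx·mx: 0, 0, 0.9135, 0.8339, 0.2783, 0.104, 0 → R0 = 2.1297
x·lx·mx: 0, 0, 1.827, 2.5017, 1.1132, 0.52, 0 → Σ = 5.9619
T = 5.9619 / 2.1297 = 2.799408… → 2.799

2.799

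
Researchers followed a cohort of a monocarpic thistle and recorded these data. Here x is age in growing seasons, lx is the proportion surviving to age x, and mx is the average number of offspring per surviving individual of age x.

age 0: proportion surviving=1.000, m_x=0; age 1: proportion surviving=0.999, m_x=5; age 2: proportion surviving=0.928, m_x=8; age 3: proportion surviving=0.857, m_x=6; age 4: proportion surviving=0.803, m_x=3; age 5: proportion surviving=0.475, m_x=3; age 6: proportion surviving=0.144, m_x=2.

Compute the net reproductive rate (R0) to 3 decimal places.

lx·mx by age: 0, 4.995, 7.424, 5.142, 2.409, 1.425, 0.288
R0 = Σ lx·mx = 21.683 → 21.683

21.683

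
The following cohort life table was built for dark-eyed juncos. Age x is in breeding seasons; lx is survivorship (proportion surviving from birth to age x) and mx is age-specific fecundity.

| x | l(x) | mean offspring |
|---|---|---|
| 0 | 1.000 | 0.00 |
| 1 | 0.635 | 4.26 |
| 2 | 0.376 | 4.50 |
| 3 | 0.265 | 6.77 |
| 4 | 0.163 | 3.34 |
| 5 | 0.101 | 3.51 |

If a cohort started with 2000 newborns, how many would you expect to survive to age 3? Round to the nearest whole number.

530

Expected survivors = N0 · l_3 = 2000 × 0.265 = 530 → 530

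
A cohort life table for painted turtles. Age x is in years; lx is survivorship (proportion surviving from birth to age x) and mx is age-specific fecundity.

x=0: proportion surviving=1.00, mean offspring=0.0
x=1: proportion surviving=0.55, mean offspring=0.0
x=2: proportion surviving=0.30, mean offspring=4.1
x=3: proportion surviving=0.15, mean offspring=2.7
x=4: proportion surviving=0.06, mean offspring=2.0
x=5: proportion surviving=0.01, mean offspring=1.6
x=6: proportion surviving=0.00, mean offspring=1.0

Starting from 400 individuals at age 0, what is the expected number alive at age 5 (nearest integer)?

4

Expected survivors = N0 · l_5 = 400 × 0.01 = 4 → 4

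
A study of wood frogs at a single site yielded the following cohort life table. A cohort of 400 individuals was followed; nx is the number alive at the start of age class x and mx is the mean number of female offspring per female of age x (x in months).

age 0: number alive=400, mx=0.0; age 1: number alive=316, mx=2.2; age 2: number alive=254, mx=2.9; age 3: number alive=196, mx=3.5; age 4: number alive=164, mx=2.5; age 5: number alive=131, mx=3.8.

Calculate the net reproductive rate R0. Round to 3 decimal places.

lx = nx/n0 = nx/400: 1, 0.79, 0.635, 0.49, 0.41, 0.3275
lx·mx by age: 0, 1.738, 1.8415, 1.715, 1.025, 1.2445
R0 = Σ lx·mx = 7.564 → 7.564

7.564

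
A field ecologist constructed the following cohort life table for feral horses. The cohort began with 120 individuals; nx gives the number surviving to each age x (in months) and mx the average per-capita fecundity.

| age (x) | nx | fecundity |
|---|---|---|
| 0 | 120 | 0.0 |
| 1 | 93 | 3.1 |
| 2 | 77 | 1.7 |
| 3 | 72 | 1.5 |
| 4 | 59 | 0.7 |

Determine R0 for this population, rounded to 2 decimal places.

lx = nx/n0 = nx/120: 1, 0.775, 0.64167…, 0.6, 0.49167…
lx·mx by age: 0, 2.4025, 1.090833…, 0.9, 0.344167…
R0 = Σ lx·mx = 4.7375… → 4.74

4.74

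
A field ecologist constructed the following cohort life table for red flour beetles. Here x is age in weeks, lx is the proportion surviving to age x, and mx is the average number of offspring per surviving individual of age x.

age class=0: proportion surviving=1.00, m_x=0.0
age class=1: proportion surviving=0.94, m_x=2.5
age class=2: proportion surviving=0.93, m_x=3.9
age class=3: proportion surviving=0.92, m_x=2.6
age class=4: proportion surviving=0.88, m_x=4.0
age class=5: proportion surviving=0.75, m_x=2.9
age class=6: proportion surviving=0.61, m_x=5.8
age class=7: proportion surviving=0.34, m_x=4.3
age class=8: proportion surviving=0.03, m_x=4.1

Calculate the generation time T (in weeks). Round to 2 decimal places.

lx·mx: 0, 2.35, 3.627, 2.392, 3.52, 2.175, 3.538, 1.462, 0.123 → R0 = 19.187
x·lx·mx: 0, 2.35, 7.254, 7.176, 14.08, 10.875, 21.228, 10.234, 0.984 → Σ = 74.181
T = 74.181 / 19.187 = 3.866211… → 3.87

3.87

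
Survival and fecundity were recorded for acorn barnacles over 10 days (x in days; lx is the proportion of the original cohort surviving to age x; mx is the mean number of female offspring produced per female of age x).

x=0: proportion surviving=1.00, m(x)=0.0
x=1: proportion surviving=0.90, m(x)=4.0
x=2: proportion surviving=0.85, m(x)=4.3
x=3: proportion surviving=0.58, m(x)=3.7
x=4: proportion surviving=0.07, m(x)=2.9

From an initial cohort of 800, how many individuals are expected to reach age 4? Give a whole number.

Expected survivors = N0 · l_4 = 800 × 0.07 = 56 → 56

56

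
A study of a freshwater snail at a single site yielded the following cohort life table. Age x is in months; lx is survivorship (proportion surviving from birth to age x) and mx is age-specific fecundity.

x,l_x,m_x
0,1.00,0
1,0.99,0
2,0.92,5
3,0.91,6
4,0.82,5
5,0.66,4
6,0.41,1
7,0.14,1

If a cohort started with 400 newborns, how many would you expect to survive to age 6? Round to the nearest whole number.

164

Expected survivors = N0 · l_6 = 400 × 0.41 = 164 → 164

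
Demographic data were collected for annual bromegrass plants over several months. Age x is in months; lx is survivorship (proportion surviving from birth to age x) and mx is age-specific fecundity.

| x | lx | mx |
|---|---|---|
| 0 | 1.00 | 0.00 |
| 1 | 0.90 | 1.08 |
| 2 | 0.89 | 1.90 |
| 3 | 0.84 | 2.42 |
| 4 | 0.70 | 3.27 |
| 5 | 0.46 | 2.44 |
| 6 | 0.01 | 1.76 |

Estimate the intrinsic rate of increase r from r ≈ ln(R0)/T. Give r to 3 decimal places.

R0 = Σ lx·mx = 0 + 0.972 + 1.691 + 2.0328 + 2.289 + 1.1224 + 0.0176 = 8.1248
Σ x·lx·mx = 25.326; T = 25.326/8.1248 = 3.11712…
r ≈ ln(R0)/T = ln(8.1248)/3.11712… = 0.67207… → 0.672

0.672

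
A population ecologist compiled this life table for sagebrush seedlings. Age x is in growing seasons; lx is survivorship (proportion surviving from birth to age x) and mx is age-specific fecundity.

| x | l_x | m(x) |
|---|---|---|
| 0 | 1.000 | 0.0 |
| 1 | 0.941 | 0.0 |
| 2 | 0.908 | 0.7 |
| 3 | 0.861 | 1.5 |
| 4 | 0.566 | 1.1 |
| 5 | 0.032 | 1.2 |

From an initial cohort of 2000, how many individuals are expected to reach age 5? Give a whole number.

64

Expected survivors = N0 · l_5 = 2000 × 0.032 = 64 → 64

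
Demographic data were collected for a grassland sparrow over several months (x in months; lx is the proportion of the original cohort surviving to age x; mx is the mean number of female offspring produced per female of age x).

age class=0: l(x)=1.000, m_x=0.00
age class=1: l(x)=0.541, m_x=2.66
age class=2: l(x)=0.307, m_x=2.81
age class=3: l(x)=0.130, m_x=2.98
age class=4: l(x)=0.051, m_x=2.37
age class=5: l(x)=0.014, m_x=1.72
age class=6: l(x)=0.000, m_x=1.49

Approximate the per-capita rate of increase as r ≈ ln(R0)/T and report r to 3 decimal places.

R0 = Σ lx·mx = 0 + 1.43906 + 0.86267 + 0.3874 + 0.12087 + 0.02408 + 0 = 2.83408
Σ x·lx·mx = 4.93048; T = 4.93048/2.83408 = 1.73971…
r ≈ ln(R0)/T = ln(2.83408)/1.73971… = 0.59879… → 0.599

0.599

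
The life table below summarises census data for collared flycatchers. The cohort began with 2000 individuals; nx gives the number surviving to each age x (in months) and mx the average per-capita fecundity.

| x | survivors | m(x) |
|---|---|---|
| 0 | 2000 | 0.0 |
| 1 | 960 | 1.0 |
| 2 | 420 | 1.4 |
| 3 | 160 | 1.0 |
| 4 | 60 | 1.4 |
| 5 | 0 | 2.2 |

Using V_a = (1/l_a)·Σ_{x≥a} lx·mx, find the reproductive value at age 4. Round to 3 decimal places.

lx = nx/n0 = nx/2000: 1, 0.48, 0.21, 0.08, 0.03, 0
lx·mx for x ≥ 4: 0.042, 0 → sum = 0.042
V_4 = 0.042 / l_4 = 0.042 / 0.03 = 1.4 → 1.400

1.400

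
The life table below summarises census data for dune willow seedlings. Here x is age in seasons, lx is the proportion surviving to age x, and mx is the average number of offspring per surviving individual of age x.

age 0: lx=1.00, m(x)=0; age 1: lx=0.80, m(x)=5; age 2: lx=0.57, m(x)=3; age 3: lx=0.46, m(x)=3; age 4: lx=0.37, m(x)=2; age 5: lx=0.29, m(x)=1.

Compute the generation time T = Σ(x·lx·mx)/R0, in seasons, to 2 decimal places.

1.97

lx·mx: 0, 4, 1.71, 1.38, 0.74, 0.29 → R0 = 8.12
x·lx·mx: 0, 4, 3.42, 4.14, 2.96, 1.45 → Σ = 15.97
T = 15.97 / 8.12 = 1.966749… → 1.97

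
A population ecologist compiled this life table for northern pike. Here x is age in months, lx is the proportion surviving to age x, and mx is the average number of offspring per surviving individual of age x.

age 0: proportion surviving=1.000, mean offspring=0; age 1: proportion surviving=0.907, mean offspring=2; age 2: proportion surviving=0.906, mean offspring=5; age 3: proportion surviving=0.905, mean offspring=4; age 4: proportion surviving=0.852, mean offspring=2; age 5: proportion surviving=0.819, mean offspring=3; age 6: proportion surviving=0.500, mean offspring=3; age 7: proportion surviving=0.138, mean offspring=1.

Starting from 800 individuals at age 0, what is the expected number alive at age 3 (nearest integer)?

724

Expected survivors = N0 · l_3 = 800 × 0.905 = 724 → 724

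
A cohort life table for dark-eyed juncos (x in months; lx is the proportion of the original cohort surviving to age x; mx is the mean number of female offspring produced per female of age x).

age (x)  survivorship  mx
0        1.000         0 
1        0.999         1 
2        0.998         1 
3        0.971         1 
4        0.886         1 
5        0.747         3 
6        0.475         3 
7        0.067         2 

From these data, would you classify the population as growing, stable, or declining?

growing

R0 = Σ lx·mx = 0 + 0.999 + 0.998 + 0.971 + 0.886 + 2.241 + 1.425 + 0.134 = 7.654
R0 > 1, so the population is growing.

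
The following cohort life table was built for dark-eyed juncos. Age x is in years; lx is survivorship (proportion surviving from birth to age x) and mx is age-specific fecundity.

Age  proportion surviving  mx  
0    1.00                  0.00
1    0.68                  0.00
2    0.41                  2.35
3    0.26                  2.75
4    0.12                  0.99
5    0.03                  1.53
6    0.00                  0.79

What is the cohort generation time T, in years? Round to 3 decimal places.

2.592

lx·mx: 0, 0, 0.9635, 0.715, 0.1188, 0.0459, 0 → R0 = 1.8432
x·lx·mx: 0, 0, 1.927, 2.145, 0.4752, 0.2295, 0 → Σ = 4.7767
T = 4.7767 / 1.8432 = 2.591526… → 2.592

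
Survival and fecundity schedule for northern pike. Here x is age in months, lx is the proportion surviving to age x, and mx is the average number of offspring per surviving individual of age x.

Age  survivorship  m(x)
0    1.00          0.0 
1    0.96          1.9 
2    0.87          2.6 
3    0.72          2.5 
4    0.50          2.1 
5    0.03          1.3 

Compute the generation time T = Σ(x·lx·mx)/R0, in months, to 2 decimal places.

2.31

lx·mx: 0, 1.824, 2.262, 1.8, 1.05, 0.039 → R0 = 6.975
x·lx·mx: 0, 1.824, 4.524, 5.4, 4.2, 0.195 → Σ = 16.143
T = 16.143 / 6.975 = 2.314409… → 2.31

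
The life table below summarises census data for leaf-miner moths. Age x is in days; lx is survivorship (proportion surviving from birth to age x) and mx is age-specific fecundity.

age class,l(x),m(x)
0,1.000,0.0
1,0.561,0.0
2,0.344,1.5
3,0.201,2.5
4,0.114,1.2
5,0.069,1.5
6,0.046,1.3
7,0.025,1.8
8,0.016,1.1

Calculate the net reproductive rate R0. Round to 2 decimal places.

1.38

lx·mx by age: 0, 0, 0.516, 0.5025, 0.1368, 0.1035, 0.0598, 0.045, 0.0176
R0 = Σ lx·mx = 1.3812 → 1.38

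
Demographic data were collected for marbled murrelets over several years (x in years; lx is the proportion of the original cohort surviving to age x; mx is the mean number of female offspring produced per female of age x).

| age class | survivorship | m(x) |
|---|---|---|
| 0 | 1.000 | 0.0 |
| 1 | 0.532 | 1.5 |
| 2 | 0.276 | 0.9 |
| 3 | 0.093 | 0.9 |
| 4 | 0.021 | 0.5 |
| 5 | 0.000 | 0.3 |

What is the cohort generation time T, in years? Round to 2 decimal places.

1.39

lx·mx: 0, 0.798, 0.2484, 0.0837, 0.0105, 0 → R0 = 1.1406
x·lx·mx: 0, 0.798, 0.4968, 0.2511, 0.042, 0 → Σ = 1.5879
T = 1.5879 / 1.1406 = 1.392162… → 1.39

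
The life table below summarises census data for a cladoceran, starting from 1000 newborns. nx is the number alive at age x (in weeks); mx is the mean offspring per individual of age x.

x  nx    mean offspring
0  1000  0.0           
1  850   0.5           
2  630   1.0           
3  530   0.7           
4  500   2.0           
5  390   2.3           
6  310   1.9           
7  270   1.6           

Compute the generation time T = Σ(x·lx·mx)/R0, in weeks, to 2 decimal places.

lx = nx/n0 = nx/1000: 1, 0.85, 0.63, 0.53, 0.5, 0.39, 0.31, 0.27
lx·mx: 0, 0.425, 0.63, 0.371, 1, 0.897, 0.589, 0.432 → R0 = 4.344
x·lx·mx: 0, 0.425, 1.26, 1.113, 4, 4.485, 3.534, 3.024 → Σ = 17.841
T = 17.841 / 4.344 = 4.107044… → 4.11

4.11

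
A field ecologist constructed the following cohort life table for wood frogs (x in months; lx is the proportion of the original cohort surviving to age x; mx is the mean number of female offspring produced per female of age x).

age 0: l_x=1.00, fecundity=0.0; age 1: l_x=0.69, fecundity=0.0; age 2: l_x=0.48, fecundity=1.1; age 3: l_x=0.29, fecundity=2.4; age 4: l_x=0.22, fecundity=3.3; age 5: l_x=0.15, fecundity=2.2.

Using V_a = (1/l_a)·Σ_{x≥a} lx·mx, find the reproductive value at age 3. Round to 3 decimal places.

6.041

lx·mx for x ≥ 3: 0.696, 0.726, 0.33 → sum = 1.752
V_3 = 1.752 / l_3 = 1.752 / 0.29 = 6.041379… → 6.041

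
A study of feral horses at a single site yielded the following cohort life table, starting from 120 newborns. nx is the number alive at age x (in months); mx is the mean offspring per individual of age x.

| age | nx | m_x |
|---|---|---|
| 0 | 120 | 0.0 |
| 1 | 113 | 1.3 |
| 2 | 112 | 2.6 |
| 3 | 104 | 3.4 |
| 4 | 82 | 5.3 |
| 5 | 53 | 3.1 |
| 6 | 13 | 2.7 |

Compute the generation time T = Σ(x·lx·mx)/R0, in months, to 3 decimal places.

lx = nx/n0 = nx/120: 1, 0.94167…, 0.93333…, 0.86667…, 0.68333…, 0.44167…, 0.10833…
lx·mx: 0, 1.224167…, 2.426667…, 2.946667…, 3.621667…, 1.369167…, 0.2925… → R0 = 11.880833…
x·lx·mx: 0, 1.224167…, 4.853333…, 8.84…, 14.486667…, 6.845833…, 1.755… → Σ = 38.005…
T = 38.005… / 11.880833… = 3.19885… → 3.199

3.199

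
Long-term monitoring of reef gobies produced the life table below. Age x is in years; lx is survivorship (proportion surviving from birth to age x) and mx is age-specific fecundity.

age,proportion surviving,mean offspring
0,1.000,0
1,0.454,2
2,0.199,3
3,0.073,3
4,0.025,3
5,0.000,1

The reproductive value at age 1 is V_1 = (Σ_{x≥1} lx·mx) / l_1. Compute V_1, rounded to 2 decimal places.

lx·mx for x ≥ 1: 0.908, 0.597, 0.219, 0.075, 0 → sum = 1.799
V_1 = 1.799 / l_1 = 1.799 / 0.454 = 3.962555… → 3.96

3.96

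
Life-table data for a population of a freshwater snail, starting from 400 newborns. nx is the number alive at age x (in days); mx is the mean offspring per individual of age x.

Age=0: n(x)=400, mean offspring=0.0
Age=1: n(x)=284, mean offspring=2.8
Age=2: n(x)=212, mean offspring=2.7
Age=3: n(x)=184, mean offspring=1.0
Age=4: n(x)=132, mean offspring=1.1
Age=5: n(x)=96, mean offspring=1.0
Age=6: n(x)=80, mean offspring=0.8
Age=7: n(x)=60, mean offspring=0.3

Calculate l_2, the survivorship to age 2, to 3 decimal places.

l_2 = n_2/n_0 = 212/400 = 0.53 → 0.530

0.530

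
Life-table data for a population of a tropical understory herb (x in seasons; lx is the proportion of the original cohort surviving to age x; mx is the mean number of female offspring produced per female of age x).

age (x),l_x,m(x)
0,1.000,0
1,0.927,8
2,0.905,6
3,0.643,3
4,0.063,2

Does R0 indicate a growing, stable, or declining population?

R0 = Σ lx·mx = 0 + 7.416 + 5.43 + 1.929 + 0.126 = 14.901
R0 > 1, so the population is growing.

growing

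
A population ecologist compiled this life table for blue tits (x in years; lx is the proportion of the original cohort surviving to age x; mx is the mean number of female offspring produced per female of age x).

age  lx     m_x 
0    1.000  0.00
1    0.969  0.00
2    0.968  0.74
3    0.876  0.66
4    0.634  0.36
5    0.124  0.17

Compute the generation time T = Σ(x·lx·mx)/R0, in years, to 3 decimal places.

lx·mx: 0, 0, 0.71632, 0.57816, 0.22824, 0.02108 → R0 = 1.5438
x·lx·mx: 0, 0, 1.43264, 1.73448, 0.91296, 0.1054 → Σ = 4.18548
T = 4.18548 / 1.5438 = 2.711154… → 2.711

2.711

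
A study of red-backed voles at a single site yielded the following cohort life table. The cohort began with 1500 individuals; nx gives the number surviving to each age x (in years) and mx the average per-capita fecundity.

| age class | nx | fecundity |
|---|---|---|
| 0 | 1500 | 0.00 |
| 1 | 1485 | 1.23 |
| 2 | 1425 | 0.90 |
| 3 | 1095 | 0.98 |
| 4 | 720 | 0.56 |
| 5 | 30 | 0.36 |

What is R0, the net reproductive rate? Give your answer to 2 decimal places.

lx = nx/n0 = nx/1500: 1, 0.99, 0.95, 0.73, 0.48, 0.02
lx·mx by age: 0, 1.2177, 0.855, 0.7154, 0.2688, 0.0072
R0 = Σ lx·mx = 3.0641 → 3.06

3.06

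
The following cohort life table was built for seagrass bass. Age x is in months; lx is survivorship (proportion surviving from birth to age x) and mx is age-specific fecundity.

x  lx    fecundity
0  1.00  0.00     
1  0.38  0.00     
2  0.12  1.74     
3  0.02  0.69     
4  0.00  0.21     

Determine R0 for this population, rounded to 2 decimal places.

0.22

lx·mx by age: 0, 0, 0.2088, 0.0138, 0
R0 = Σ lx·mx = 0.2226 → 0.22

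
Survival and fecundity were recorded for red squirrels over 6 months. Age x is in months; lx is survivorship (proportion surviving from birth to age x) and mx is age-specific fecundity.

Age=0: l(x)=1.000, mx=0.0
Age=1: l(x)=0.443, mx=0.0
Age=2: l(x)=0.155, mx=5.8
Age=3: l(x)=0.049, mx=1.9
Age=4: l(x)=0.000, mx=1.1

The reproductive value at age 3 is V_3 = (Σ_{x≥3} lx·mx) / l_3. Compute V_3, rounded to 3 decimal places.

1.900

lx·mx for x ≥ 3: 0.0931, 0 → sum = 0.0931
V_3 = 0.0931 / l_3 = 0.0931 / 0.049 = 1.9 → 1.900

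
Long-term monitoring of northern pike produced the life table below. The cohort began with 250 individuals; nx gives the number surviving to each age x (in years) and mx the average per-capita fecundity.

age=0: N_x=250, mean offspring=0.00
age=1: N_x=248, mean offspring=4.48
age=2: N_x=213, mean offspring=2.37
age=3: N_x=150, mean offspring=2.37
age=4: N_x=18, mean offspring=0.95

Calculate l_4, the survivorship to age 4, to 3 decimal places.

l_4 = n_4/n_0 = 18/250 = 0.072 → 0.072

0.072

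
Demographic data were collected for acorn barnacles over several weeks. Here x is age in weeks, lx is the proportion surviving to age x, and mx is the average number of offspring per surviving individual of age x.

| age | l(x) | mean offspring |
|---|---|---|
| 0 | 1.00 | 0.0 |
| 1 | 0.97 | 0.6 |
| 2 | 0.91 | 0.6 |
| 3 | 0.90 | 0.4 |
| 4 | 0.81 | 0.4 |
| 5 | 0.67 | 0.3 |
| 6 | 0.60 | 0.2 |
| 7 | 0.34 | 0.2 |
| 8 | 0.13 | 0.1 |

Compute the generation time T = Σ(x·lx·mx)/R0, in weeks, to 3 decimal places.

lx·mx: 0, 0.582, 0.546, 0.36, 0.324, 0.201, 0.12, 0.068, 0.013 → R0 = 2.214
x·lx·mx: 0, 0.582, 1.092, 1.08, 1.296, 1.005, 0.72, 0.476, 0.104 → Σ = 6.355
T = 6.355 / 2.214 = 2.87037… → 2.870

2.870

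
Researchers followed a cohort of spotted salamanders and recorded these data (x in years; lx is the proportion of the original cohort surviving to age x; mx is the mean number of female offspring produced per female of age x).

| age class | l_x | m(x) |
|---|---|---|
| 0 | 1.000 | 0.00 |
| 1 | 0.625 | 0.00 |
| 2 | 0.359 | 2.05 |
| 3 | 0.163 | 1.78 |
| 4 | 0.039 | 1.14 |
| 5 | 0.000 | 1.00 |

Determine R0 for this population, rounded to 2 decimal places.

1.07

lx·mx by age: 0, 0, 0.73595, 0.29014, 0.04446, 0
R0 = Σ lx·mx = 1.07055 → 1.07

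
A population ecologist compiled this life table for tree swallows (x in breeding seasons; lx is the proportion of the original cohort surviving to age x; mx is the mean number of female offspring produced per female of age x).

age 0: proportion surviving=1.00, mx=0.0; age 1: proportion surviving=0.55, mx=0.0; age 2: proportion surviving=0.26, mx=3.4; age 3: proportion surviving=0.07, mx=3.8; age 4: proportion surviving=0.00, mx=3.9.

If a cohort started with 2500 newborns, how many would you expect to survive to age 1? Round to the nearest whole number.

1375

Expected survivors = N0 · l_1 = 2500 × 0.55 = 1375 → 1375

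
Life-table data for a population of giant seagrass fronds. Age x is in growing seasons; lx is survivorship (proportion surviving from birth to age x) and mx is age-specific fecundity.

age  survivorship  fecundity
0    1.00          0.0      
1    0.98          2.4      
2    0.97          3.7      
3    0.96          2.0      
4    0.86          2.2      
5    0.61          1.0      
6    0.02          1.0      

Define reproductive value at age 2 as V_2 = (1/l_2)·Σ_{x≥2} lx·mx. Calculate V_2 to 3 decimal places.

8.279

lx·mx for x ≥ 2: 3.589, 1.92, 1.892, 0.61, 0.02 → sum = 8.031
V_2 = 8.031 / l_2 = 8.031 / 0.97 = 8.279381… → 8.279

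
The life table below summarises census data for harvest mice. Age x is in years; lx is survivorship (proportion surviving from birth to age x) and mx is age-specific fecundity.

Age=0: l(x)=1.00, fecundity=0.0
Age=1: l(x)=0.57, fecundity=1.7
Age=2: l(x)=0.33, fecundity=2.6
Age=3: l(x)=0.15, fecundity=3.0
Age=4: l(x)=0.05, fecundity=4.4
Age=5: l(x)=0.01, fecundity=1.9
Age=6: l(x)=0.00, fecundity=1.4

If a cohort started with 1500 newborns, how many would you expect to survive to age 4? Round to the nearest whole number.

Expected survivors = N0 · l_4 = 1500 × 0.05 = 75 → 75

75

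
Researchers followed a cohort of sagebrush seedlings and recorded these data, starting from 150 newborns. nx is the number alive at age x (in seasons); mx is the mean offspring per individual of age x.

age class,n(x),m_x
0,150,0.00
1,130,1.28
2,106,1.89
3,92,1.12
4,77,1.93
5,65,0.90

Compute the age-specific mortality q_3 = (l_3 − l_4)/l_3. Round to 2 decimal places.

0.16

lx = nx/n0 = nx/150: 1, 0.86667…, 0.70667…, 0.61333…, 0.51333…, 0.43333…
q_3 = (l_3 − l_4) / l_3 = (0.613333… − 0.513333…) / 0.613333…
     = 0.1… / 0.613333… = 0.163043… → 0.16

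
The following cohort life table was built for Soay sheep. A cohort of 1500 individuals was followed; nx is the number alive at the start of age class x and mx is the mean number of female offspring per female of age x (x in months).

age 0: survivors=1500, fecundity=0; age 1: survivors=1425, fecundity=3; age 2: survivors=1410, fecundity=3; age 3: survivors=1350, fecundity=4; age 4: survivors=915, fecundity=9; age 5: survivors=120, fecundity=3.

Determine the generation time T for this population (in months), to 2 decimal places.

lx = nx/n0 = nx/1500: 1, 0.95, 0.94, 0.9, 0.61, 0.08
lx·mx: 0, 2.85, 2.82, 3.6, 5.49, 0.24 → R0 = 15
x·lx·mx: 0, 2.85, 5.64, 10.8, 21.96, 1.2 → Σ = 42.45
T = 42.45 / 15 = 2.83 → 2.83

2.83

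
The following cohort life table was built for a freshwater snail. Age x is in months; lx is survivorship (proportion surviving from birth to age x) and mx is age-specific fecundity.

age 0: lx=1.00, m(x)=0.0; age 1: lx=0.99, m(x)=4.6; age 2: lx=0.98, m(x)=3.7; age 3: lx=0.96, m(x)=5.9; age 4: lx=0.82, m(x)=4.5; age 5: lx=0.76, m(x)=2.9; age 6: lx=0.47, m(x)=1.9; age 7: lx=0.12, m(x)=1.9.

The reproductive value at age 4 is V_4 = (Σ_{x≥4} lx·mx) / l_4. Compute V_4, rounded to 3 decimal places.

8.555

lx·mx for x ≥ 4: 3.69, 2.204, 0.893, 0.228 → sum = 7.015
V_4 = 7.015 / l_4 = 7.015 / 0.82 = 8.554878… → 8.555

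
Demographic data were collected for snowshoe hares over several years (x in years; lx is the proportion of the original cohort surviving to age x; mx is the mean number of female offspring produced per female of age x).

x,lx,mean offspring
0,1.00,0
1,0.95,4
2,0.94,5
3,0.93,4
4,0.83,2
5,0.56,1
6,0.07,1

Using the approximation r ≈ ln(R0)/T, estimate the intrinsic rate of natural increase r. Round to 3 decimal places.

1.134

R0 = Σ lx·mx = 0 + 3.8 + 4.7 + 3.72 + 1.66 + 0.56 + 0.07 = 14.51
Σ x·lx·mx = 34.22; T = 34.22/14.51 = 2.35837…
r ≈ ln(R0)/T = ln(14.51)/2.35837… = 1.13419… → 1.134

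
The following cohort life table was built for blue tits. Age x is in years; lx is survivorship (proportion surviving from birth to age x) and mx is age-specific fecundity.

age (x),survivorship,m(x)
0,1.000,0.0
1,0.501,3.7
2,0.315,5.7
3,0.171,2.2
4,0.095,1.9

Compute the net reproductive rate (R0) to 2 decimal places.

lx·mx by age: 0, 1.8537, 1.7955, 0.3762, 0.1805
R0 = Σ lx·mx = 4.2059 → 4.21

4.21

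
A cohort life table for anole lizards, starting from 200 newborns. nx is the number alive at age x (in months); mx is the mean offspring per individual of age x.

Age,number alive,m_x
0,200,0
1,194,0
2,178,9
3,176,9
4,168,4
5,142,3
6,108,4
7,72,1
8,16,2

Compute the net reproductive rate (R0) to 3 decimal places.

lx = nx/n0 = nx/200: 1, 0.97, 0.89, 0.88, 0.84, 0.71, 0.54, 0.36, 0.08
lx·mx by age: 0, 0, 8.01, 7.92, 3.36, 2.13, 2.16, 0.36, 0.16
R0 = Σ lx·mx = 24.1 → 24.100

24.100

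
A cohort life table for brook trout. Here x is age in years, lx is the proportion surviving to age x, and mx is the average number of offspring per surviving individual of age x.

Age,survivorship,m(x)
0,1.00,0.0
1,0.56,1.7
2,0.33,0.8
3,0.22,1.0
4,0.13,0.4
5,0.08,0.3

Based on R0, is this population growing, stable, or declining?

growing

R0 = Σ lx·mx = 0 + 0.952 + 0.264 + 0.22 + 0.052 + 0.024 = 1.512
R0 > 1, so the population is growing.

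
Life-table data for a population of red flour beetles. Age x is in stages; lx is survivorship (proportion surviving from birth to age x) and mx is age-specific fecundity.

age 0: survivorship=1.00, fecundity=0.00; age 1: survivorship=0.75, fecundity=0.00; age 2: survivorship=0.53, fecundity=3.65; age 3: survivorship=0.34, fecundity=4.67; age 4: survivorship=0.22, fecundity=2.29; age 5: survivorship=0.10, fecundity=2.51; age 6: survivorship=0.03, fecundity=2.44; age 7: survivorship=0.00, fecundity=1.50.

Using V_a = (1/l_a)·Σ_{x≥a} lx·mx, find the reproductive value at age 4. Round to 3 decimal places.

lx·mx for x ≥ 4: 0.5038, 0.251, 0.0732, 0 → sum = 0.828
V_4 = 0.828 / l_4 = 0.828 / 0.22 = 3.763636… → 3.764

3.764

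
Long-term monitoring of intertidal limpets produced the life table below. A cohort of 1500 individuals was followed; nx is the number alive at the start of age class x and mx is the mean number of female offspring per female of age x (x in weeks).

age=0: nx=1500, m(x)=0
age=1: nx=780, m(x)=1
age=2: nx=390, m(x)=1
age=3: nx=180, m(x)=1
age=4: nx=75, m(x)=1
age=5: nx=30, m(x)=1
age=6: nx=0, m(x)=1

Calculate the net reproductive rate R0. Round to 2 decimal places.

0.97

lx = nx/n0 = nx/1500: 1, 0.52, 0.26, 0.12, 0.05, 0.02, 0
lx·mx by age: 0, 0.52, 0.26, 0.12, 0.05, 0.02, 0
R0 = Σ lx·mx = 0.97 → 0.97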